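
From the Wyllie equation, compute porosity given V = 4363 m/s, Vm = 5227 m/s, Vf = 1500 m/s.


1/V - 1/Vm = 1/4363 - 1/5227 = 3.789e-05
1/Vf - 1/Vm = 1/1500 - 1/5227 = 0.00047535
phi = 3.789e-05 / 0.00047535 = 0.0797

0.0797


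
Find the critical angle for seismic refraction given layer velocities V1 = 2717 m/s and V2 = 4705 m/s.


V1/V2 = 2717/4705 = 0.577471
theta_c = arcsin(0.577471) = 35.2728 degrees

35.2728


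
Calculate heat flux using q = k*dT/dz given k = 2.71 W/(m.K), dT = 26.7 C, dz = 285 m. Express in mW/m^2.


q = k * dT / dz * 1000
= 2.71 * 26.7 / 285 * 1000
= 0.253884 * 1000
= 253.8842 mW/m^2

253.8842


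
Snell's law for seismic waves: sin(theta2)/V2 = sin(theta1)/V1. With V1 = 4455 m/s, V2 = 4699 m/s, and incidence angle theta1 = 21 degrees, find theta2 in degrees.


sin(theta1) = sin(21 deg) = 0.358368
sin(theta2) = V2/V1 * sin(theta1) = 4699/4455 * 0.358368 = 0.377996
theta2 = arcsin(0.377996) = 22.2096 degrees

22.2096


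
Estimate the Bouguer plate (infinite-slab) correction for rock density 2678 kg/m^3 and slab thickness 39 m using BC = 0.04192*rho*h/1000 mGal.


BC = 0.04192 * rho * h / 1000
= 0.04192 * 2678 * 39 / 1000
= 4.3782 mGal

4.3782


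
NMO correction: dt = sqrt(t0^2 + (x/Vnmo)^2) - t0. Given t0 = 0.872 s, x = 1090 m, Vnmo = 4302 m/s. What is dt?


x/Vnmo = 1090/4302 = 0.253371
(x/Vnmo)^2 = 0.064197
t0^2 = 0.760384
sqrt(0.760384 + 0.064197) = 0.908064
dt = 0.908064 - 0.872 = 0.036064

0.036064


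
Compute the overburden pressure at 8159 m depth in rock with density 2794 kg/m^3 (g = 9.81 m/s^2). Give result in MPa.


P = rho * g * z / 1e6
= 2794 * 9.81 * 8159 / 1e6
= 223631173.26 / 1e6
= 223.6312 MPa

223.6312


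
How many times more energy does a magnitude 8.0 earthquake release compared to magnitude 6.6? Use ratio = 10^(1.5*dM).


M2 - M1 = 8.0 - 6.6 = 1.4
1.5 * 1.4 = 2.1
ratio = 10^2.1 = 125.89

125.89


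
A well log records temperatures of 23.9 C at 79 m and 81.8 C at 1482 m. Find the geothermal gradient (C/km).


dT = 81.8 - 23.9 = 57.9 C
dz = 1482 - 79 = 1403 m
gradient = dT/dz * 1000 = 57.9/1403 * 1000 = 41.2687 C/km

41.2687


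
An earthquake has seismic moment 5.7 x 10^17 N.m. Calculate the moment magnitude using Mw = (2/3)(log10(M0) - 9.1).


log10(M0) = log10(5.7 x 10^17) = 17.7559
Mw = 2/3 * (17.7559 - 9.1)
= 2/3 * 8.6559
= 5.77

5.77


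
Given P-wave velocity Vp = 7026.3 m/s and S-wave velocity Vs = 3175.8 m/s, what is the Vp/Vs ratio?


Vp/Vs = 7026.3 / 3175.8
= 2.2125

2.2125


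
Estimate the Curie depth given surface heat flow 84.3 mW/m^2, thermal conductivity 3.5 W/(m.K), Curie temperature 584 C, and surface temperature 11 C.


T_Curie - T_surf = 584 - 11 = 573 C
Convert q to W/m^2: 84.3 mW/m^2 = 0.0843 W/m^2
d = 573 * 3.5 / 0.0843 = 23790.04 m

23790.04


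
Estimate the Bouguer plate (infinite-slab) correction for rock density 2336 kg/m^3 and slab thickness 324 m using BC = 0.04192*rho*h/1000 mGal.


BC = 0.04192 * rho * h / 1000
= 0.04192 * 2336 * 324 / 1000
= 31.7277 mGal

31.7277


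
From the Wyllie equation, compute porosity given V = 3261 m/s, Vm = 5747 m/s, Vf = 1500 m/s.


1/V - 1/Vm = 1/3261 - 1/5747 = 0.00013265
1/Vf - 1/Vm = 1/1500 - 1/5747 = 0.00049266
phi = 0.00013265 / 0.00049266 = 0.2693

0.2693


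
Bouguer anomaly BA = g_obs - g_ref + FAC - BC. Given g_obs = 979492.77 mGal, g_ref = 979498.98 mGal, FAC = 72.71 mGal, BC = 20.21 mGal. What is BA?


BA = g_obs - g_ref + FAC - BC
= 979492.77 - 979498.98 + 72.71 - 20.21
= 46.29 mGal

46.29


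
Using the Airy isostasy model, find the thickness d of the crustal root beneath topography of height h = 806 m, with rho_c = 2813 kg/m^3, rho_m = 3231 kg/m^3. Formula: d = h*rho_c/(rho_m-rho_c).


rho_m - rho_c = 3231 - 2813 = 418
d = 806 * 2813 / 418
= 2267278 / 418
= 5424.11 m

5424.11


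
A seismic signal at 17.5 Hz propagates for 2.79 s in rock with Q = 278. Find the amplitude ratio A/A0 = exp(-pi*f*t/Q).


pi*f*t/Q = pi*17.5*2.79/278 = 0.551756
A/A0 = exp(-0.551756) = 0.575937

0.575937


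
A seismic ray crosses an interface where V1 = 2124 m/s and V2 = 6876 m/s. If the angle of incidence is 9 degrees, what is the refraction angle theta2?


sin(theta1) = sin(9 deg) = 0.156434
sin(theta2) = V2/V1 * sin(theta1) = 6876/2124 * 0.156434 = 0.506423
theta2 = arcsin(0.506423) = 30.4259 degrees

30.4259


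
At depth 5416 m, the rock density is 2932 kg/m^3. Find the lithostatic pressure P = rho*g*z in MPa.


P = rho * g * z / 1e6
= 2932 * 9.81 * 5416 / 1e6
= 155779974.72 / 1e6
= 155.78 MPa

155.78


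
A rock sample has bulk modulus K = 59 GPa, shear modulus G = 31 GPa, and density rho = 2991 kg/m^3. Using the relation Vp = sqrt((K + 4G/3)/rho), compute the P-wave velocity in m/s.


First compute the effective modulus:
K + 4G/3 = 59e9 + 4*31e9/3 = 100333333333.33 Pa
Then divide by density:
100333333333.33 / 2991 = 33545079.6835 Pa/(kg/m^3)
Take the square root:
Vp = sqrt(33545079.6835) = 5791.81 m/s

5791.81


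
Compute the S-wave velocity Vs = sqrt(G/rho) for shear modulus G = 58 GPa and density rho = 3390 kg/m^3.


Convert G to Pa: G = 58e9 Pa
Compute G/rho = 58e9 / 3390 = 17109144.5428
Vs = sqrt(17109144.5428) = 4136.32 m/s

4136.32


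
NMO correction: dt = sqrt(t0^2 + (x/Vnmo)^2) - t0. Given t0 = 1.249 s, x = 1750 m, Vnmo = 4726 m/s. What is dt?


x/Vnmo = 1750/4726 = 0.370292
(x/Vnmo)^2 = 0.137116
t0^2 = 1.560001
sqrt(1.560001 + 0.137116) = 1.302734
dt = 1.302734 - 1.249 = 0.053734

0.053734


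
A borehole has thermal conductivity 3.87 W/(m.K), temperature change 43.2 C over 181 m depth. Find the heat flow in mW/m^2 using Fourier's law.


q = k * dT / dz * 1000
= 3.87 * 43.2 / 181 * 1000
= 0.923669 * 1000
= 923.6685 mW/m^2

923.6685


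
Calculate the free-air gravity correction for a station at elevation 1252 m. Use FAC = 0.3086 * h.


FAC = 0.3086 * h
= 0.3086 * 1252
= 386.3672 mGal

386.3672


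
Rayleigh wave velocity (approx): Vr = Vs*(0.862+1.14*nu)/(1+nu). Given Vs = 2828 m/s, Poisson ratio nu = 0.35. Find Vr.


Numerator factor = 0.862 + 1.14*0.35 = 1.261
Denominator = 1 + 0.35 = 1.35
Vr = 2828 * 1.261 / 1.35 = 2641.56 m/s

2641.56


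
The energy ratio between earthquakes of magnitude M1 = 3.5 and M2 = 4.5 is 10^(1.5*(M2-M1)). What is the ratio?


M2 - M1 = 4.5 - 3.5 = 1.0
1.5 * 1.0 = 1.5
ratio = 10^1.5 = 31.62

31.62


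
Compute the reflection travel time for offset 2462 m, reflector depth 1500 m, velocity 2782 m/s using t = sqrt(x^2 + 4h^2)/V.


x^2 + 4h^2 = 2462^2 + 4*1500^2 = 6061444 + 9000000 = 15061444
sqrt(15061444) = 3880.9076
t = 3880.9076 / 2782 = 1.395 s

1.395


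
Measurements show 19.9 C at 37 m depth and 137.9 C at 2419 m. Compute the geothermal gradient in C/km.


dT = 137.9 - 19.9 = 118.0 C
dz = 2419 - 37 = 2382 m
gradient = dT/dz * 1000 = 118.0/2382 * 1000 = 49.5382 C/km

49.5382


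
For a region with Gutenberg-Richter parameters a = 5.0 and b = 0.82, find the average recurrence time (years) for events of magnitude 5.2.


log10(N) = 5.0 - 0.82*5.2 = 0.736
N = 10^0.736 = 5.445027
T = 1/N = 1/5.445027 = 0.1837 years

0.1837


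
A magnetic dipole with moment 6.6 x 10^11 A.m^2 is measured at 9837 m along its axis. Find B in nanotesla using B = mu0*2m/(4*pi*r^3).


m = 6.6 x 10^11 = 660000000000 A.m^2
2m = 1320000000000 A.m^2
r^3 = 9837^3 = 951892739253
B = (4pi*10^-7) * 1320000000000 / (4*pi * 951892739253) * 1e9
= 1658760.921095 / 11961836946570.76 * 1e9
= 138.6711 nT

138.6711


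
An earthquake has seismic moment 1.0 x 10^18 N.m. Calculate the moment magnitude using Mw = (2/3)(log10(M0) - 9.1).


log10(M0) = log10(1.0 x 10^18) = 18.0
Mw = 2/3 * (18.0 - 9.1)
= 2/3 * 8.9
= 5.93

5.93


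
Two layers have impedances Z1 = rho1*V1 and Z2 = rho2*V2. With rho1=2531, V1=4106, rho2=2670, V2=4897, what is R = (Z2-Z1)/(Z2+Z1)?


Z1 = 2531 * 4106 = 10392286
Z2 = 2670 * 4897 = 13074990
R = (13074990 - 10392286) / (13074990 + 10392286) = 2682704 / 23467276 = 0.1143

0.1143


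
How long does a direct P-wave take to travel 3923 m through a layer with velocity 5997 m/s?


t = x / V
= 3923 / 5997
= 0.6542 s

0.6542


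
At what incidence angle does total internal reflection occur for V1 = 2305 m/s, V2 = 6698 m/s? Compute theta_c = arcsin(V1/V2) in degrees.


V1/V2 = 2305/6698 = 0.344133
theta_c = arcsin(0.344133) = 20.1289 degrees

20.1289


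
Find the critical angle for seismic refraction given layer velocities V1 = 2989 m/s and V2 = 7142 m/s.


V1/V2 = 2989/7142 = 0.41851
theta_c = arcsin(0.41851) = 24.7406 degrees

24.7406


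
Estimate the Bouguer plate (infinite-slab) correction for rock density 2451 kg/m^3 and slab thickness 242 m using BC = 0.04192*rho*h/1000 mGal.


BC = 0.04192 * rho * h / 1000
= 0.04192 * 2451 * 242 / 1000
= 24.8645 mGal

24.8645


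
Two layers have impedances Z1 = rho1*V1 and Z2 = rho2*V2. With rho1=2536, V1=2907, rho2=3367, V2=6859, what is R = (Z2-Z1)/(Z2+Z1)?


Z1 = 2536 * 2907 = 7372152
Z2 = 3367 * 6859 = 23094253
R = (23094253 - 7372152) / (23094253 + 7372152) = 15722101 / 30466405 = 0.516

0.516


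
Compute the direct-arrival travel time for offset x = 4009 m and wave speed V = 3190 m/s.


t = x / V
= 4009 / 3190
= 1.2567 s

1.2567


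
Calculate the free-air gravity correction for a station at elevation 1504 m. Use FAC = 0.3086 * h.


FAC = 0.3086 * h
= 0.3086 * 1504
= 464.1344 mGal

464.1344


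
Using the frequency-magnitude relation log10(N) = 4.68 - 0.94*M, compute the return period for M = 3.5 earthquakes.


log10(N) = 4.68 - 0.94*3.5 = 1.39
N = 10^1.39 = 24.547089
T = 1/N = 1/24.547089 = 0.0407 years

0.0407


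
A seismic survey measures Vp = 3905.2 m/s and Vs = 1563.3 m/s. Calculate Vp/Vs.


Vp/Vs = 3905.2 / 1563.3
= 2.498

2.498


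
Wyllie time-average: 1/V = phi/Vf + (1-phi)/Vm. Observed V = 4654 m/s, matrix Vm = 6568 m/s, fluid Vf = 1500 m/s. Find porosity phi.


1/V - 1/Vm = 1/4654 - 1/6568 = 6.262e-05
1/Vf - 1/Vm = 1/1500 - 1/6568 = 0.00051441
phi = 6.262e-05 / 0.00051441 = 0.1217

0.1217


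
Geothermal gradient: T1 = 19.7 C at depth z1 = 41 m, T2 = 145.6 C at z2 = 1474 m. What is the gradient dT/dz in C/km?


dT = 145.6 - 19.7 = 125.9 C
dz = 1474 - 41 = 1433 m
gradient = dT/dz * 1000 = 125.9/1433 * 1000 = 87.8576 C/km

87.8576


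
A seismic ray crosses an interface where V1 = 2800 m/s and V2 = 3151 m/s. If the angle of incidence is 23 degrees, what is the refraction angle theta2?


sin(theta1) = sin(23 deg) = 0.390731
sin(theta2) = V2/V1 * sin(theta1) = 3151/2800 * 0.390731 = 0.439712
theta2 = arcsin(0.439712) = 26.0855 degrees

26.0855


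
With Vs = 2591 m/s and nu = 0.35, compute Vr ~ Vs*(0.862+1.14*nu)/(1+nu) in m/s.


Numerator factor = 0.862 + 1.14*0.35 = 1.261
Denominator = 1 + 0.35 = 1.35
Vr = 2591 * 1.261 / 1.35 = 2420.19 m/s

2420.19


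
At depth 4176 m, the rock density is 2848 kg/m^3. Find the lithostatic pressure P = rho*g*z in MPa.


P = rho * g * z / 1e6
= 2848 * 9.81 * 4176 / 1e6
= 116672762.88 / 1e6
= 116.6728 MPa

116.6728


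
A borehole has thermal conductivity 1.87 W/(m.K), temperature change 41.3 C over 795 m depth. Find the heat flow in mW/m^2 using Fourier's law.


q = k * dT / dz * 1000
= 1.87 * 41.3 / 795 * 1000
= 0.097146 * 1000
= 97.1459 mW/m^2

97.1459


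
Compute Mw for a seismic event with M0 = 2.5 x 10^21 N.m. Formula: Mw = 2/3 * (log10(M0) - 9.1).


log10(M0) = log10(2.5 x 10^21) = 21.3979
Mw = 2/3 * (21.3979 - 9.1)
= 2/3 * 12.2979
= 8.2

8.2


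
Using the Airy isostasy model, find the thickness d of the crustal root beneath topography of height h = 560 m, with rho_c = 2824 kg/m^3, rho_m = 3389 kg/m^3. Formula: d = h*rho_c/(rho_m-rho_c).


rho_m - rho_c = 3389 - 2824 = 565
d = 560 * 2824 / 565
= 1581440 / 565
= 2799.01 m

2799.01


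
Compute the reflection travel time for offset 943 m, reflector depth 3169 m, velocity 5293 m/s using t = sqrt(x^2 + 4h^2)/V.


x^2 + 4h^2 = 943^2 + 4*3169^2 = 889249 + 40170244 = 41059493
sqrt(41059493) = 6407.7682
t = 6407.7682 / 5293 = 1.2106 s

1.2106


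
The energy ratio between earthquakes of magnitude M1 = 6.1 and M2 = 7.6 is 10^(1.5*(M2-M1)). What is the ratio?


M2 - M1 = 7.6 - 6.1 = 1.5
1.5 * 1.5 = 2.25
ratio = 10^2.25 = 177.83

177.83


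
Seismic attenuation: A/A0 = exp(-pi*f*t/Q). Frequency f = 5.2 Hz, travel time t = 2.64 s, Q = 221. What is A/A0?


pi*f*t/Q = pi*5.2*2.64/221 = 0.195148
A/A0 = exp(-0.195148) = 0.822713

0.822713


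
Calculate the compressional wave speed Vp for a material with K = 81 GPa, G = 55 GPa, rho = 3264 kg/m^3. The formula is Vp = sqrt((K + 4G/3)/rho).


First compute the effective modulus:
K + 4G/3 = 81e9 + 4*55e9/3 = 154333333333.33 Pa
Then divide by density:
154333333333.33 / 3264 = 47283496.732 Pa/(kg/m^3)
Take the square root:
Vp = sqrt(47283496.732) = 6876.3 m/s

6876.3


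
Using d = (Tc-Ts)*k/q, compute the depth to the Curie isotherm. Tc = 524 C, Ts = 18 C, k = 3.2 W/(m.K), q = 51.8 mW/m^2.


T_Curie - T_surf = 524 - 18 = 506 C
Convert q to W/m^2: 51.8 mW/m^2 = 0.0518 W/m^2
d = 506 * 3.2 / 0.0518 = 31258.69 m

31258.69


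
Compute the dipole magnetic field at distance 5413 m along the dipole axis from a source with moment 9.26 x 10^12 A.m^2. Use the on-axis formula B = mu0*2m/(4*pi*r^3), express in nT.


m = 9.26 x 10^12 = 9260000000000 A.m^2
2m = 18520000000000 A.m^2
r^3 = 5413^3 = 158603979997
B = (4pi*10^-7) * 18520000000000 / (4*pi * 158603979997) * 1e9
= 23272918.377793 / 1993076393554.71 * 1e9
= 11676.8823 nT

11676.8823


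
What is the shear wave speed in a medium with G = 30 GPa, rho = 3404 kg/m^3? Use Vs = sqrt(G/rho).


Convert G to Pa: G = 30e9 Pa
Compute G/rho = 30e9 / 3404 = 8813160.9871
Vs = sqrt(8813160.9871) = 2968.7 m/s

2968.7


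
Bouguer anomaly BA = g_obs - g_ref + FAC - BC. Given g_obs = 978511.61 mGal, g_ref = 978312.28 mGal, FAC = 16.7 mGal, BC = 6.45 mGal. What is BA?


BA = g_obs - g_ref + FAC - BC
= 978511.61 - 978312.28 + 16.7 - 6.45
= 209.58 mGal

209.58


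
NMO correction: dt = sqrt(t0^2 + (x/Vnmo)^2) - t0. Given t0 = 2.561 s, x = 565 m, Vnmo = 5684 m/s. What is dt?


x/Vnmo = 565/5684 = 0.099402
(x/Vnmo)^2 = 0.009881
t0^2 = 6.558721
sqrt(6.558721 + 0.009881) = 2.562928
dt = 2.562928 - 2.561 = 0.001928

0.001928


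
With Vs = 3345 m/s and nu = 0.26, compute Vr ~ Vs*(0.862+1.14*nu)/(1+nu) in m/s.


Numerator factor = 0.862 + 1.14*0.26 = 1.1584
Denominator = 1 + 0.26 = 1.26
Vr = 3345 * 1.1584 / 1.26 = 3075.28 m/s

3075.28


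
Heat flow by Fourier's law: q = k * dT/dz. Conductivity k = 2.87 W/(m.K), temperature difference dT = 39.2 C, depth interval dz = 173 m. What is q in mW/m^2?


q = k * dT / dz * 1000
= 2.87 * 39.2 / 173 * 1000
= 0.650312 * 1000
= 650.3121 mW/m^2

650.3121


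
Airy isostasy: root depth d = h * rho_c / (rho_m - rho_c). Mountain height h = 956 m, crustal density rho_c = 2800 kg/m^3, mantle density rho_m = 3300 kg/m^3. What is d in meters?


rho_m - rho_c = 3300 - 2800 = 500
d = 956 * 2800 / 500
= 2676800 / 500
= 5353.6 m

5353.6


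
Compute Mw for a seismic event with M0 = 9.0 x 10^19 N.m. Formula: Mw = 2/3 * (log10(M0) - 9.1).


log10(M0) = log10(9.0 x 10^19) = 19.9542
Mw = 2/3 * (19.9542 - 9.1)
= 2/3 * 10.8542
= 7.24

7.24


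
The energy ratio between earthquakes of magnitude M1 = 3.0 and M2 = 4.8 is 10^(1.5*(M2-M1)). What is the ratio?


M2 - M1 = 4.8 - 3.0 = 1.8
1.5 * 1.8 = 2.7
ratio = 10^2.7 = 501.19

501.19


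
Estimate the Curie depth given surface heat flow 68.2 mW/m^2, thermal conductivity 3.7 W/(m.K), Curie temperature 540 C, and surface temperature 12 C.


T_Curie - T_surf = 540 - 12 = 528 C
Convert q to W/m^2: 68.2 mW/m^2 = 0.0682 W/m^2
d = 528 * 3.7 / 0.0682 = 28645.16 m

28645.16


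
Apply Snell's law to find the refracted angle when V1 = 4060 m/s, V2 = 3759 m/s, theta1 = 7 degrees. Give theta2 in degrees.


sin(theta1) = sin(7 deg) = 0.121869
sin(theta2) = V2/V1 * sin(theta1) = 3759/4060 * 0.121869 = 0.112834
theta2 = arcsin(0.112834) = 6.4787 degrees

6.4787


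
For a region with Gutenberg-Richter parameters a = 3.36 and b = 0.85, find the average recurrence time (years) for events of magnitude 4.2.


log10(N) = 3.36 - 0.85*4.2 = -0.21
N = 10^-0.21 = 0.616595
T = 1/N = 1/0.616595 = 1.6218 years

1.6218


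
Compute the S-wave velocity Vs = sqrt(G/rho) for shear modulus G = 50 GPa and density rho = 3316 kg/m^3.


Convert G to Pa: G = 50e9 Pa
Compute G/rho = 50e9 / 3316 = 15078407.7201
Vs = sqrt(15078407.7201) = 3883.09 m/s

3883.09


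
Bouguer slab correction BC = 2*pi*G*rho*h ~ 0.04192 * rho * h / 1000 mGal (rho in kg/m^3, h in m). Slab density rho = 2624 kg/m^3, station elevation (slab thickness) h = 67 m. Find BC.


BC = 0.04192 * rho * h / 1000
= 0.04192 * 2624 * 67 / 1000
= 7.3699 mGal

7.3699


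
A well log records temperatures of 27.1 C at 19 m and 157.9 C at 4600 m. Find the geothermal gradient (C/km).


dT = 157.9 - 27.1 = 130.8 C
dz = 4600 - 19 = 4581 m
gradient = dT/dz * 1000 = 130.8/4581 * 1000 = 28.5527 C/km

28.5527


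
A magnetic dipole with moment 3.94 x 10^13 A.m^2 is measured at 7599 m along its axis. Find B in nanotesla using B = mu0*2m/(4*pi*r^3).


m = 3.94 x 10^13 = 39400000000000 A.m^2
2m = 78800000000000 A.m^2
r^3 = 7599^3 = 438802742799
B = (4pi*10^-7) * 78800000000000 / (4*pi * 438802742799) * 1e9
= 99023000.44115 / 5514157892609.56 * 1e9
= 17957.9552 nT

17957.9552


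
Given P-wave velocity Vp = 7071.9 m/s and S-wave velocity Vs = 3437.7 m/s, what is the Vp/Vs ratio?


Vp/Vs = 7071.9 / 3437.7
= 2.0572

2.0572


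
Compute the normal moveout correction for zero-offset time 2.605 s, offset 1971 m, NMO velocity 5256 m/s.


x/Vnmo = 1971/5256 = 0.375
(x/Vnmo)^2 = 0.140625
t0^2 = 6.786025
sqrt(6.786025 + 0.140625) = 2.631853
dt = 2.631853 - 2.605 = 0.026853

0.026853


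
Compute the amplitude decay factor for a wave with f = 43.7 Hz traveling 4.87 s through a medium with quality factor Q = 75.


pi*f*t/Q = pi*43.7*4.87/75 = 8.914541
A/A0 = exp(-8.914541) = 0.000134

1.340000e-04


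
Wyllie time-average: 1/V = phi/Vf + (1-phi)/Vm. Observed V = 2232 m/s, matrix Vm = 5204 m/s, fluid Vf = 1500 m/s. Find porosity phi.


1/V - 1/Vm = 1/2232 - 1/5204 = 0.00025587
1/Vf - 1/Vm = 1/1500 - 1/5204 = 0.00047451
phi = 0.00025587 / 0.00047451 = 0.5392

0.5392


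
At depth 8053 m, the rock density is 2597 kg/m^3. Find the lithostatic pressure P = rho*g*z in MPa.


P = rho * g * z / 1e6
= 2597 * 9.81 * 8053 / 1e6
= 205162818.21 / 1e6
= 205.1628 MPa

205.1628


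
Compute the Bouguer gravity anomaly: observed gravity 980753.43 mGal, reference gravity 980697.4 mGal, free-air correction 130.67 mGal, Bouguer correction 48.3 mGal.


BA = g_obs - g_ref + FAC - BC
= 980753.43 - 980697.4 + 130.67 - 48.3
= 138.4 mGal

138.4


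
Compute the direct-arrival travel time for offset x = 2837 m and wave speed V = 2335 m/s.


t = x / V
= 2837 / 2335
= 1.215 s

1.215


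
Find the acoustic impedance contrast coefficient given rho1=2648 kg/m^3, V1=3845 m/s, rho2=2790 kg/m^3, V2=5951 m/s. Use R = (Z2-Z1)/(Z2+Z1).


Z1 = 2648 * 3845 = 10181560
Z2 = 2790 * 5951 = 16603290
R = (16603290 - 10181560) / (16603290 + 10181560) = 6421730 / 26784850 = 0.2398

0.2398


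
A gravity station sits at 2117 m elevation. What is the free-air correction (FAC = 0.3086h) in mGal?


FAC = 0.3086 * h
= 0.3086 * 2117
= 653.3062 mGal

653.3062


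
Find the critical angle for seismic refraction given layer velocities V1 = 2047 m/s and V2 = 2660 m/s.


V1/V2 = 2047/2660 = 0.769549
theta_c = arcsin(0.769549) = 50.3134 degrees

50.3134


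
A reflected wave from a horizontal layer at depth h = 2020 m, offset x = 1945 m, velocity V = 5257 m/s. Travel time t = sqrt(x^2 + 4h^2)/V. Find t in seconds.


x^2 + 4h^2 = 1945^2 + 4*2020^2 = 3783025 + 16321600 = 20104625
sqrt(20104625) = 4483.8181
t = 4483.8181 / 5257 = 0.8529 s

0.8529


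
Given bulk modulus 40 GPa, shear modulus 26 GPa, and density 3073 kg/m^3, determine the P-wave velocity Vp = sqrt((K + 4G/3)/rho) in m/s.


First compute the effective modulus:
K + 4G/3 = 40e9 + 4*26e9/3 = 74666666666.67 Pa
Then divide by density:
74666666666.67 / 3073 = 24297646.1655 Pa/(kg/m^3)
Take the square root:
Vp = sqrt(24297646.1655) = 4929.26 m/s

4929.26


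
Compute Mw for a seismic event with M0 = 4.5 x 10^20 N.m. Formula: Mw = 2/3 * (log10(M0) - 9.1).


log10(M0) = log10(4.5 x 10^20) = 20.6532
Mw = 2/3 * (20.6532 - 9.1)
= 2/3 * 11.5532
= 7.7

7.7


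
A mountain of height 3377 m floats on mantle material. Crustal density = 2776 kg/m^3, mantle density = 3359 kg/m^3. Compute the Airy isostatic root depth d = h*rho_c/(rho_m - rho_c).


rho_m - rho_c = 3359 - 2776 = 583
d = 3377 * 2776 / 583
= 9374552 / 583
= 16079.85 m

16079.85


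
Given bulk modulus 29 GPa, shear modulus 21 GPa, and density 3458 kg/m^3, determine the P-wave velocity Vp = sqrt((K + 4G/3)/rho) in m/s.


First compute the effective modulus:
K + 4G/3 = 29e9 + 4*21e9/3 = 57000000000.0 Pa
Then divide by density:
57000000000.0 / 3458 = 16483516.4835 Pa/(kg/m^3)
Take the square root:
Vp = sqrt(16483516.4835) = 4059.99 m/s

4059.99


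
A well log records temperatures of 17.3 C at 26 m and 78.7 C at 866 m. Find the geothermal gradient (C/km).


dT = 78.7 - 17.3 = 61.4 C
dz = 866 - 26 = 840 m
gradient = dT/dz * 1000 = 61.4/840 * 1000 = 73.0952 C/km

73.0952


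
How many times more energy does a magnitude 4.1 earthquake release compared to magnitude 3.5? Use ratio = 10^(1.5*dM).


M2 - M1 = 4.1 - 3.5 = 0.6
1.5 * 0.6 = 0.9
ratio = 10^0.9 = 7.94

7.94


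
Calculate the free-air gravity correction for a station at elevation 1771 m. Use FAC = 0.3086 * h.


FAC = 0.3086 * h
= 0.3086 * 1771
= 546.5306 mGal

546.5306


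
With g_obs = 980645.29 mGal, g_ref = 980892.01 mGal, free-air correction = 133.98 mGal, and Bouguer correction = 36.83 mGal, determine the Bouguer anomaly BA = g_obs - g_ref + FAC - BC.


BA = g_obs - g_ref + FAC - BC
= 980645.29 - 980892.01 + 133.98 - 36.83
= -149.57 mGal

-149.57


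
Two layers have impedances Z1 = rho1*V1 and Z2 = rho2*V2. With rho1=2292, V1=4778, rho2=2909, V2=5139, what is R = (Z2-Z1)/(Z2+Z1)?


Z1 = 2292 * 4778 = 10951176
Z2 = 2909 * 5139 = 14949351
R = (14949351 - 10951176) / (14949351 + 10951176) = 3998175 / 25900527 = 0.1544

0.1544


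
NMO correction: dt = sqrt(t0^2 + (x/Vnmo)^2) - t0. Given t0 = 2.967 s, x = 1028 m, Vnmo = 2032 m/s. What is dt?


x/Vnmo = 1028/2032 = 0.505906
(x/Vnmo)^2 = 0.25594
t0^2 = 8.803089
sqrt(8.803089 + 0.25594) = 3.009822
dt = 3.009822 - 2.967 = 0.042822

0.042822


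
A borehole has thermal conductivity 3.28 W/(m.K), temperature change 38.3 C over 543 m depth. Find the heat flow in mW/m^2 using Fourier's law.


q = k * dT / dz * 1000
= 3.28 * 38.3 / 543 * 1000
= 0.231352 * 1000
= 231.3517 mW/m^2

231.3517


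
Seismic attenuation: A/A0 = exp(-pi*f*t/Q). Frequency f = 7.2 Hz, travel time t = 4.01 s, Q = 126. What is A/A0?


pi*f*t/Q = pi*7.2*4.01/126 = 0.719874
A/A0 = exp(-0.719874) = 0.486814

0.486814


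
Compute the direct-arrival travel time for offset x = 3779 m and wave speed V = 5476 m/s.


t = x / V
= 3779 / 5476
= 0.6901 s

0.6901


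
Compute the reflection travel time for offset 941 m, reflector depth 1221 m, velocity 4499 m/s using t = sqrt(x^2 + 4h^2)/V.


x^2 + 4h^2 = 941^2 + 4*1221^2 = 885481 + 5963364 = 6848845
sqrt(6848845) = 2617.0298
t = 2617.0298 / 4499 = 0.5817 s

0.5817


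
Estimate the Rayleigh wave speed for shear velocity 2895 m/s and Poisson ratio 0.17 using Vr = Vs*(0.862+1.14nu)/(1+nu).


Numerator factor = 0.862 + 1.14*0.17 = 1.0558
Denominator = 1 + 0.17 = 1.17
Vr = 2895 * 1.0558 / 1.17 = 2612.43 m/s

2612.43


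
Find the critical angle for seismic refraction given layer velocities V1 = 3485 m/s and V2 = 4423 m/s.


V1/V2 = 3485/4423 = 0.787927
theta_c = arcsin(0.787927) = 51.9922 degrees

51.9922


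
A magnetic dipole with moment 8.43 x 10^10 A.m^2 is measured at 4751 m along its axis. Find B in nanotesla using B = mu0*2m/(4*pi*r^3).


m = 8.43 x 10^10 = 84300000000 A.m^2
2m = 168600000000 A.m^2
r^3 = 4751^3 = 107239576751
B = (4pi*10^-7) * 168600000000 / (4*pi * 107239576751) * 1e9
= 211869.008558 / 1347612265980.08 * 1e9
= 157.2181 nT

157.2181


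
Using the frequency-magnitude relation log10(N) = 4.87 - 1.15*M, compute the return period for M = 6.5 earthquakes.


log10(N) = 4.87 - 1.15*6.5 = -2.605
N = 10^-2.605 = 0.002483
T = 1/N = 1/0.002483 = 402.717 years

402.717


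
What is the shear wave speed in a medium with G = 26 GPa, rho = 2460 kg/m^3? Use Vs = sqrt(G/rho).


Convert G to Pa: G = 26e9 Pa
Compute G/rho = 26e9 / 2460 = 10569105.6911
Vs = sqrt(10569105.6911) = 3251.02 m/s

3251.02


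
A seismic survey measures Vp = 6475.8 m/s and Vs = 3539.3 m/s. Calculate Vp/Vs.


Vp/Vs = 6475.8 / 3539.3
= 1.8297

1.8297


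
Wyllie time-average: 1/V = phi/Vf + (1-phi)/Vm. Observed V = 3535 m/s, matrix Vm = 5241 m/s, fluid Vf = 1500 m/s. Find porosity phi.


1/V - 1/Vm = 1/3535 - 1/5241 = 9.208e-05
1/Vf - 1/Vm = 1/1500 - 1/5241 = 0.00047586
phi = 9.208e-05 / 0.00047586 = 0.1935

0.1935


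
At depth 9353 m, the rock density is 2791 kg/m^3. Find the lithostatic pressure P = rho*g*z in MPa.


P = rho * g * z / 1e6
= 2791 * 9.81 * 9353 / 1e6
= 256082427.63 / 1e6
= 256.0824 MPa

256.0824


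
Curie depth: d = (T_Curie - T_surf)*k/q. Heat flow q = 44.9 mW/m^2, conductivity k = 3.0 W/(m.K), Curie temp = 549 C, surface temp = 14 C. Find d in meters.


T_Curie - T_surf = 549 - 14 = 535 C
Convert q to W/m^2: 44.9 mW/m^2 = 0.0449 W/m^2
d = 535 * 3.0 / 0.0449 = 35746.1 m

35746.1


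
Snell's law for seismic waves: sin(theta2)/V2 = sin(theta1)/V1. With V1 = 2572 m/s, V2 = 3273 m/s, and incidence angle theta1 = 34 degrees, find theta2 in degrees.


sin(theta1) = sin(34 deg) = 0.559193
sin(theta2) = V2/V1 * sin(theta1) = 3273/2572 * 0.559193 = 0.711601
theta2 = arcsin(0.711601) = 45.3653 degrees

45.3653


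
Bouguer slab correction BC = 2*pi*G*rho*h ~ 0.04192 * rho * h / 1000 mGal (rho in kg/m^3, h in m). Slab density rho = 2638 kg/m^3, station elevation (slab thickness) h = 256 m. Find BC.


BC = 0.04192 * rho * h / 1000
= 0.04192 * 2638 * 256 / 1000
= 28.3097 mGal

28.3097


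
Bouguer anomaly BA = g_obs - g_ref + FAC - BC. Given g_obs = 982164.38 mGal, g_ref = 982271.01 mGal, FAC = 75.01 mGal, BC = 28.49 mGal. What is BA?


BA = g_obs - g_ref + FAC - BC
= 982164.38 - 982271.01 + 75.01 - 28.49
= -60.11 mGal

-60.11


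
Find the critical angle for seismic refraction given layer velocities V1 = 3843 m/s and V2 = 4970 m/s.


V1/V2 = 3843/4970 = 0.773239
theta_c = arcsin(0.773239) = 50.6457 degrees

50.6457


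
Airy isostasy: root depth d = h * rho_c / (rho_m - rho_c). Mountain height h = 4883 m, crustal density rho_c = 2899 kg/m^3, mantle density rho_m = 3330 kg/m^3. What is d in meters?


rho_m - rho_c = 3330 - 2899 = 431
d = 4883 * 2899 / 431
= 14155817 / 431
= 32844.12 m

32844.12


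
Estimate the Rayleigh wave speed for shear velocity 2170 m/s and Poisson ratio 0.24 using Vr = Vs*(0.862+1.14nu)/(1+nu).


Numerator factor = 0.862 + 1.14*0.24 = 1.1356
Denominator = 1 + 0.24 = 1.24
Vr = 2170 * 1.1356 / 1.24 = 1987.3 m/s

1987.3


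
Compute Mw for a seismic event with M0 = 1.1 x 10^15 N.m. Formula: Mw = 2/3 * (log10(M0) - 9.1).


log10(M0) = log10(1.1 x 10^15) = 15.0414
Mw = 2/3 * (15.0414 - 9.1)
= 2/3 * 5.9414
= 3.96

3.96


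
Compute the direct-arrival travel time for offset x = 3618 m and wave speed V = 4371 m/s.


t = x / V
= 3618 / 4371
= 0.8277 s

0.8277


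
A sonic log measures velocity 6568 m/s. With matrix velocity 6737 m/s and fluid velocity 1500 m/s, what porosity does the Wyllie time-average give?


1/V - 1/Vm = 1/6568 - 1/6737 = 3.82e-06
1/Vf - 1/Vm = 1/1500 - 1/6737 = 0.00051823
phi = 3.82e-06 / 0.00051823 = 0.0074

0.0074


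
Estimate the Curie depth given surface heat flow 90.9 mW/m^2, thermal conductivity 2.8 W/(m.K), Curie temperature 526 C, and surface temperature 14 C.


T_Curie - T_surf = 526 - 14 = 512 C
Convert q to W/m^2: 90.9 mW/m^2 = 0.0909 W/m^2
d = 512 * 2.8 / 0.0909 = 15771.18 m

15771.18


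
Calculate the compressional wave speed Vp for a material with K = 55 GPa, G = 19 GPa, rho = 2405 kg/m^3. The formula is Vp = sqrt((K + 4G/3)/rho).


First compute the effective modulus:
K + 4G/3 = 55e9 + 4*19e9/3 = 80333333333.33 Pa
Then divide by density:
80333333333.33 / 2405 = 33402633.4026 Pa/(kg/m^3)
Take the square root:
Vp = sqrt(33402633.4026) = 5779.5 m/s

5779.5


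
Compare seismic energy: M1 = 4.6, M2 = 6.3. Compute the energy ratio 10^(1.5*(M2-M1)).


M2 - M1 = 6.3 - 4.6 = 1.7
1.5 * 1.7 = 2.55
ratio = 10^2.55 = 354.81

354.81


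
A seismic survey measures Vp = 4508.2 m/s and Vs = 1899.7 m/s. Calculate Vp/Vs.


Vp/Vs = 4508.2 / 1899.7
= 2.3731

2.3731


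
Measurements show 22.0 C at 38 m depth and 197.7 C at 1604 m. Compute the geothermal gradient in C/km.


dT = 197.7 - 22.0 = 175.7 C
dz = 1604 - 38 = 1566 m
gradient = dT/dz * 1000 = 175.7/1566 * 1000 = 112.1967 C/km

112.1967


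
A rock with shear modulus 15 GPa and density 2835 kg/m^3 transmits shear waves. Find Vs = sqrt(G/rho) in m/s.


Convert G to Pa: G = 15e9 Pa
Compute G/rho = 15e9 / 2835 = 5291005.291
Vs = sqrt(5291005.291) = 2300.22 m/s

2300.22


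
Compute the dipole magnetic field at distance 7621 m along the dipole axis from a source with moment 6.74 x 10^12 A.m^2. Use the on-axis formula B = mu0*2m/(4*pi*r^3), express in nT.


m = 6.74 x 10^12 = 6740000000000 A.m^2
2m = 13480000000000 A.m^2
r^3 = 7621^3 = 442624944061
B = (4pi*10^-7) * 13480000000000 / (4*pi * 442624944061) * 1e9
= 16939467.588156 / 5562189090230.52 * 1e9
= 3045.4678 nT

3045.4678


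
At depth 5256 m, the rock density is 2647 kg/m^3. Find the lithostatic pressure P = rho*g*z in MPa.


P = rho * g * z / 1e6
= 2647 * 9.81 * 5256 / 1e6
= 136482919.92 / 1e6
= 136.4829 MPa

136.4829


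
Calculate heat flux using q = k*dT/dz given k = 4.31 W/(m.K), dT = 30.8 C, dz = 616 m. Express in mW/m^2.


q = k * dT / dz * 1000
= 4.31 * 30.8 / 616 * 1000
= 0.2155 * 1000
= 215.5 mW/m^2

215.5


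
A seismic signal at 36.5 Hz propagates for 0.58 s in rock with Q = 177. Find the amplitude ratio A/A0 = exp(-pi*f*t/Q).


pi*f*t/Q = pi*36.5*0.58/177 = 0.375749
A/A0 = exp(-0.375749) = 0.686775

0.686775


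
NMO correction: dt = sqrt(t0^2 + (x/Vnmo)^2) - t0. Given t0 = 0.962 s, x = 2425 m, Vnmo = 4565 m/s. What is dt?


x/Vnmo = 2425/4565 = 0.531216
(x/Vnmo)^2 = 0.28219
t0^2 = 0.925444
sqrt(0.925444 + 0.28219) = 1.098924
dt = 1.098924 - 0.962 = 0.136924

0.136924


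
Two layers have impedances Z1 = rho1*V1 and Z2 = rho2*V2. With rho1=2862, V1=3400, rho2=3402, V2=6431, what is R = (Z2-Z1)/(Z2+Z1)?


Z1 = 2862 * 3400 = 9730800
Z2 = 3402 * 6431 = 21878262
R = (21878262 - 9730800) / (21878262 + 9730800) = 12147462 / 31609062 = 0.3843

0.3843


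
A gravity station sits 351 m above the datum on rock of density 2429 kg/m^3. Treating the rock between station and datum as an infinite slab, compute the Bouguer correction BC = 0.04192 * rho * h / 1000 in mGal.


BC = 0.04192 * rho * h / 1000
= 0.04192 * 2429 * 351 / 1000
= 35.7401 mGal

35.7401


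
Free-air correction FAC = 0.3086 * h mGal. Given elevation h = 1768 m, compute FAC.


FAC = 0.3086 * h
= 0.3086 * 1768
= 545.6048 mGal

545.6048


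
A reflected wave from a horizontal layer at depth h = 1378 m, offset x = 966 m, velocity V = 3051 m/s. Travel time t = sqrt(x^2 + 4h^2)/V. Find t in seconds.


x^2 + 4h^2 = 966^2 + 4*1378^2 = 933156 + 7595536 = 8528692
sqrt(8528692) = 2920.3924
t = 2920.3924 / 3051 = 0.9572 s

0.9572


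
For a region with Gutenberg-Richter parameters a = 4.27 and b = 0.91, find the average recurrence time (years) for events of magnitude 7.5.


log10(N) = 4.27 - 0.91*7.5 = -2.555
N = 10^-2.555 = 0.002786
T = 1/N = 1/0.002786 = 358.9219 years

358.9219


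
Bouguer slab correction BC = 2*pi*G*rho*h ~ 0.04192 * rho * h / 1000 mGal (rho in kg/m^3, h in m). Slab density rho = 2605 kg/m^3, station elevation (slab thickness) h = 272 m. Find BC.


BC = 0.04192 * rho * h / 1000
= 0.04192 * 2605 * 272 / 1000
= 29.7028 mGal

29.7028


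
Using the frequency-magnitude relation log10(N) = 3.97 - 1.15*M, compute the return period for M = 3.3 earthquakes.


log10(N) = 3.97 - 1.15*3.3 = 0.175
N = 10^0.175 = 1.496236
T = 1/N = 1/1.496236 = 0.6683 years

0.6683


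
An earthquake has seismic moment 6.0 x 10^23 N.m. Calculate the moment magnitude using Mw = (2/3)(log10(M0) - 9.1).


log10(M0) = log10(6.0 x 10^23) = 23.7782
Mw = 2/3 * (23.7782 - 9.1)
= 2/3 * 14.6782
= 9.79

9.79


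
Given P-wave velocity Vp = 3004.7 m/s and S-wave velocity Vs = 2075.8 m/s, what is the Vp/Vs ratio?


Vp/Vs = 3004.7 / 2075.8
= 1.4475

1.4475


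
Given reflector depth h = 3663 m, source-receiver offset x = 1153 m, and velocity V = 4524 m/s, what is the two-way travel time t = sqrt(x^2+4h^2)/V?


x^2 + 4h^2 = 1153^2 + 4*3663^2 = 1329409 + 53670276 = 54999685
sqrt(54999685) = 7416.1772
t = 7416.1772 / 4524 = 1.6393 s

1.6393


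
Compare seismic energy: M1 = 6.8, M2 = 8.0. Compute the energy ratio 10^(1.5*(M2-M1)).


M2 - M1 = 8.0 - 6.8 = 1.2
1.5 * 1.2 = 1.8
ratio = 10^1.8 = 63.1

63.1


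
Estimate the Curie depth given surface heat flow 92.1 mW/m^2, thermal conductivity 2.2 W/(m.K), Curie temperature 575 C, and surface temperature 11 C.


T_Curie - T_surf = 575 - 11 = 564 C
Convert q to W/m^2: 92.1 mW/m^2 = 0.0921 W/m^2
d = 564 * 2.2 / 0.0921 = 13472.31 m

13472.31


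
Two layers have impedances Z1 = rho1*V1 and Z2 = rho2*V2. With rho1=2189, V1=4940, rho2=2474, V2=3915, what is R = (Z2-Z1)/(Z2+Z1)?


Z1 = 2189 * 4940 = 10813660
Z2 = 2474 * 3915 = 9685710
R = (9685710 - 10813660) / (9685710 + 10813660) = -1127950 / 20499370 = -0.055

-0.055


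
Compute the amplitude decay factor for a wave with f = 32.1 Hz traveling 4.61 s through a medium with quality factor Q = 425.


pi*f*t/Q = pi*32.1*4.61/425 = 1.093873
A/A0 = exp(-1.093873) = 0.334917

0.334917


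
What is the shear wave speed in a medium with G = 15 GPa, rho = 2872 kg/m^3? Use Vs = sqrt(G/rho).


Convert G to Pa: G = 15e9 Pa
Compute G/rho = 15e9 / 2872 = 5222841.2256
Vs = sqrt(5222841.2256) = 2285.35 m/s

2285.35


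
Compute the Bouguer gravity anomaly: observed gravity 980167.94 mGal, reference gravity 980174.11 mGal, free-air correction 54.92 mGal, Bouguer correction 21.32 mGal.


BA = g_obs - g_ref + FAC - BC
= 980167.94 - 980174.11 + 54.92 - 21.32
= 27.43 mGal

27.43


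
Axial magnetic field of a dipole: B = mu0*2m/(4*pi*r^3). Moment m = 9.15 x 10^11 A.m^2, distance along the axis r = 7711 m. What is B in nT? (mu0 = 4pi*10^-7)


m = 9.15 x 10^11 = 915000000000 A.m^2
2m = 1830000000000 A.m^2
r^3 = 7711^3 = 458492366431
B = (4pi*10^-7) * 1830000000000 / (4*pi * 458492366431) * 1e9
= 2299645.822428 / 5761585000426.52 * 1e9
= 399.1342 nT

399.1342


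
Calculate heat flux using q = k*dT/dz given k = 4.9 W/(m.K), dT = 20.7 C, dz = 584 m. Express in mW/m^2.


q = k * dT / dz * 1000
= 4.9 * 20.7 / 584 * 1000
= 0.173682 * 1000
= 173.6815 mW/m^2

173.6815


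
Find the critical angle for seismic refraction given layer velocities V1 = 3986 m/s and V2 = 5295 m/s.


V1/V2 = 3986/5295 = 0.752786
theta_c = arcsin(0.752786) = 48.8323 degrees

48.8323


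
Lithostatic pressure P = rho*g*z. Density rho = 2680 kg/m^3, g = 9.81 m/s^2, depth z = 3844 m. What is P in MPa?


P = rho * g * z / 1e6
= 2680 * 9.81 * 3844 / 1e6
= 101061835.2 / 1e6
= 101.0618 MPa

101.0618


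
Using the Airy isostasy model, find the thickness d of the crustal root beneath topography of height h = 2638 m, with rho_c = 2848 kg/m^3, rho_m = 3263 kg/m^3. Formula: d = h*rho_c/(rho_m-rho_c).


rho_m - rho_c = 3263 - 2848 = 415
d = 2638 * 2848 / 415
= 7513024 / 415
= 18103.67 m

18103.67


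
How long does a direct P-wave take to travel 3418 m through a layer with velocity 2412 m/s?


t = x / V
= 3418 / 2412
= 1.4171 s

1.4171


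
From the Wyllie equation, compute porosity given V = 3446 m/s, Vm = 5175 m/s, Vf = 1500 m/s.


1/V - 1/Vm = 1/3446 - 1/5175 = 9.695e-05
1/Vf - 1/Vm = 1/1500 - 1/5175 = 0.00047343
phi = 9.695e-05 / 0.00047343 = 0.2048

0.2048


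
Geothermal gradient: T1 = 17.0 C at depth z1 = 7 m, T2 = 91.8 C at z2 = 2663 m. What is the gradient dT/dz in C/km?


dT = 91.8 - 17.0 = 74.8 C
dz = 2663 - 7 = 2656 m
gradient = dT/dz * 1000 = 74.8/2656 * 1000 = 28.1627 C/km

28.1627


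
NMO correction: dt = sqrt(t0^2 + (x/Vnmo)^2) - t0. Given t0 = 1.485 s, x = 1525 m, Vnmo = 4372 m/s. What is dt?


x/Vnmo = 1525/4372 = 0.348811
(x/Vnmo)^2 = 0.121669
t0^2 = 2.205225
sqrt(2.205225 + 0.121669) = 1.525416
dt = 1.525416 - 1.485 = 0.040416

0.040416


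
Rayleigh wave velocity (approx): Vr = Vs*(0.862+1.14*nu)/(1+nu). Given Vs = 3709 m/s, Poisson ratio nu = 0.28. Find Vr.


Numerator factor = 0.862 + 1.14*0.28 = 1.1812
Denominator = 1 + 0.28 = 1.28
Vr = 3709 * 1.1812 / 1.28 = 3422.71 m/s

3422.71


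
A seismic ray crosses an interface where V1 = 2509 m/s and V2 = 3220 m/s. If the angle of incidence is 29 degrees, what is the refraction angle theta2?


sin(theta1) = sin(29 deg) = 0.48481
sin(theta2) = V2/V1 * sin(theta1) = 3220/2509 * 0.48481 = 0.622195
theta2 = arcsin(0.622195) = 38.4766 degrees

38.4766


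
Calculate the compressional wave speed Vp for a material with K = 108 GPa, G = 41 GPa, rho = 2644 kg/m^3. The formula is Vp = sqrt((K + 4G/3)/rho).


First compute the effective modulus:
K + 4G/3 = 108e9 + 4*41e9/3 = 162666666666.67 Pa
Then divide by density:
162666666666.67 / 2644 = 61522945.0328 Pa/(kg/m^3)
Take the square root:
Vp = sqrt(61522945.0328) = 7843.66 m/s

7843.66


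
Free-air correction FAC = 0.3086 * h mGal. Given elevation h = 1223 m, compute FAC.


FAC = 0.3086 * h
= 0.3086 * 1223
= 377.4178 mGal

377.4178


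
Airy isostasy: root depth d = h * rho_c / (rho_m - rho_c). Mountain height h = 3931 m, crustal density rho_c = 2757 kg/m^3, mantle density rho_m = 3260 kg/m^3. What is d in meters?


rho_m - rho_c = 3260 - 2757 = 503
d = 3931 * 2757 / 503
= 10837767 / 503
= 21546.26 m

21546.26


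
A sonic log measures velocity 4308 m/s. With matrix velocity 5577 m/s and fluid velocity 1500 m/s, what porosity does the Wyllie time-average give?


1/V - 1/Vm = 1/4308 - 1/5577 = 5.282e-05
1/Vf - 1/Vm = 1/1500 - 1/5577 = 0.00048736
phi = 5.282e-05 / 0.00048736 = 0.1084

0.1084


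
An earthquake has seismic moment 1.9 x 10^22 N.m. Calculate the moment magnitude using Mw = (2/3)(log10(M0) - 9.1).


log10(M0) = log10(1.9 x 10^22) = 22.2788
Mw = 2/3 * (22.2788 - 9.1)
= 2/3 * 13.1788
= 8.79

8.79


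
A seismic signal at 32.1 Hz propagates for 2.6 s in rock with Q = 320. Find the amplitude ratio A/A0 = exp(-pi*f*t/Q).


pi*f*t/Q = pi*32.1*2.6/320 = 0.819367
A/A0 = exp(-0.819367) = 0.440711

0.440711


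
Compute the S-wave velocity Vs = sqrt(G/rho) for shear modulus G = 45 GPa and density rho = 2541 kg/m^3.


Convert G to Pa: G = 45e9 Pa
Compute G/rho = 45e9 / 2541 = 17709563.1641
Vs = sqrt(17709563.1641) = 4208.27 m/s

4208.27


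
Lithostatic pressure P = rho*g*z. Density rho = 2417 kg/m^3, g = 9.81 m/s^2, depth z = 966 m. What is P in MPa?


P = rho * g * z / 1e6
= 2417 * 9.81 * 966 / 1e6
= 22904603.82 / 1e6
= 22.9046 MPa

22.9046


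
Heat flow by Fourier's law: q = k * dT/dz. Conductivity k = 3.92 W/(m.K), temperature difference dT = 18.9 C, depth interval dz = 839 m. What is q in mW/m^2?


q = k * dT / dz * 1000
= 3.92 * 18.9 / 839 * 1000
= 0.088305 * 1000
= 88.3051 mW/m^2

88.3051
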